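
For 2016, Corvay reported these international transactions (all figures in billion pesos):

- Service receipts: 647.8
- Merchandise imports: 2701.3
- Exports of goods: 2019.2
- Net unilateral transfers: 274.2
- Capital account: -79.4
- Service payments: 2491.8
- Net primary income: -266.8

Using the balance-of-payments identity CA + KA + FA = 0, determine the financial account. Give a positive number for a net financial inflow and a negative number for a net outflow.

2598.1

Goods balance = 2019.2 - 2701.3 = -682.1
Services balance = 647.8 - 2491.8 = -1844.0
Trade balance (goods + services) = -682.1 + (-1844.0) = -2526.1
Net primary income = -266.8
Net secondary income = 274.2
Current account = -2526.1 + (-266.8) + 274.2 = -2518.7
Financial account = -(-2518.7 + (-79.4)) = 2598.1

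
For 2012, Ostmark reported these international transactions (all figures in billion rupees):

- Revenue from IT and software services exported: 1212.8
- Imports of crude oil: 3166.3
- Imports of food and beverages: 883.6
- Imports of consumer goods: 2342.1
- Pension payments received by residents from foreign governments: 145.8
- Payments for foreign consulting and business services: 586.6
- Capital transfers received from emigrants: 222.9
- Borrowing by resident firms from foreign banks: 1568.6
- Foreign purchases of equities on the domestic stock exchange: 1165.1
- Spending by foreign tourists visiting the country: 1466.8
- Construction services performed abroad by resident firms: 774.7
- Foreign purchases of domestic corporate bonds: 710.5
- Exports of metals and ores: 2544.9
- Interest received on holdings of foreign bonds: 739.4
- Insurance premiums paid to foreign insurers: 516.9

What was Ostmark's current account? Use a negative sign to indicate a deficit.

-611.1

Goods: -3166.3 - 2342.1 - 883.6 + 2544.9 = -3847.1
Services: 1212.8 + 1466.8 + 774.7 - 586.6 - 516.9 = 2350.8
Primary income: 739.4
Secondary income: 145.8
Current account = (-3847.1) + 2350.8 + 739.4 + 145.8 = -611.1
(Excluded from the current account — capital account: capital transfers received from emigrants 222.9; financial account: borrowing by resident firms from foreign banks 1568.6, foreign purchases of equities on the domestic stock exchange 1165.1, foreign purchases of domestic corporate bonds 710.5.)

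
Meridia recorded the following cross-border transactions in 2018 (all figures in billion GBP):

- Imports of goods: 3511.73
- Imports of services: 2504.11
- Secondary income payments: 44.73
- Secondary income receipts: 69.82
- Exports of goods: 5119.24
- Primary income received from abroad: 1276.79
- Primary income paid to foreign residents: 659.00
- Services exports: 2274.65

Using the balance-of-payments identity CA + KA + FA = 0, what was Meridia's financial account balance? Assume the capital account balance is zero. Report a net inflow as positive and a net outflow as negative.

Goods balance = 5119.24 - 3511.73 = 1607.51
Services balance = 2274.65 - 2504.11 = -229.46
Trade balance (goods + services) = 1607.51 + (-229.46) = 1378.05
Net primary income = 1276.79 - 659.00 = 617.79
Net secondary income = 69.82 - 44.73 = 25.09
Current account = 1378.05 + 617.79 + 25.09 = 2020.93
Financial account = -(2020.93) = -2020.93

-2020.93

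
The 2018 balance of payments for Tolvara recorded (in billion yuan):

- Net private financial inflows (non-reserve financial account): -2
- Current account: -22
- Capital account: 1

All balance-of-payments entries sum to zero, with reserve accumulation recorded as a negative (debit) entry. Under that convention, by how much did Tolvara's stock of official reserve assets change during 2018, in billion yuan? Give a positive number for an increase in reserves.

Official reserve transactions balance = -((-22) + 1 + (-2)) = 23
An accumulation of reserves is recorded as a debit (negative entry), so the change in the stock of reserves is the negative of that balance.
Change in official reserves = -(23) = -23

-23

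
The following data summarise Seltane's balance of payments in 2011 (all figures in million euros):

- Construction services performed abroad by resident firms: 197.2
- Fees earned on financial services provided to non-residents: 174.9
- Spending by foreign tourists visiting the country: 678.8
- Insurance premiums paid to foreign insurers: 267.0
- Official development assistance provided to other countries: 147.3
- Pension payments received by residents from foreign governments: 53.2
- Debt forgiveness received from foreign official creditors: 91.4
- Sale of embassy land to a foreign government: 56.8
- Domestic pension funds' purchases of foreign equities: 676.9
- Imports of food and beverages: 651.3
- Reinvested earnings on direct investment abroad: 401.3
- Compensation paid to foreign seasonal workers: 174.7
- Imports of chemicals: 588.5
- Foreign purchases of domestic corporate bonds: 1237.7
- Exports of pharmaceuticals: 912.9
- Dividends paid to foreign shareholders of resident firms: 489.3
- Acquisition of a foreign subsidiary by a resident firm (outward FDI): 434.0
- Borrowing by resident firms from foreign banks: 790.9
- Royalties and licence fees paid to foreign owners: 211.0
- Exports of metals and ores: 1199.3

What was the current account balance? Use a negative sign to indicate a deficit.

Goods: -651.3 + 912.9 + 1199.3 - 588.5 = 872.4
Services: 678.8 + 174.9 - 267.0 + 197.2 - 211.0 = 572.9
Primary income: 401.3 - 174.7 - 489.3 = -262.7
Secondary income: -147.3 + 53.2 = -94.1
Current account = 872.4 + 572.9 + (-262.7) + (-94.1) = 1088.5
(Excluded from the current account — capital account: debt forgiveness received from foreign official creditors 91.4, sale of embassy land to a foreign government 56.8; financial account: domestic pension funds' purchases of foreign equities 676.9, foreign purchases of domestic corporate bonds 1237.7, acquisition of a foreign subsidiary by a resident firm (outward FDI) 434.0, borrowing by resident firms from foreign banks 790.9.)

1088.5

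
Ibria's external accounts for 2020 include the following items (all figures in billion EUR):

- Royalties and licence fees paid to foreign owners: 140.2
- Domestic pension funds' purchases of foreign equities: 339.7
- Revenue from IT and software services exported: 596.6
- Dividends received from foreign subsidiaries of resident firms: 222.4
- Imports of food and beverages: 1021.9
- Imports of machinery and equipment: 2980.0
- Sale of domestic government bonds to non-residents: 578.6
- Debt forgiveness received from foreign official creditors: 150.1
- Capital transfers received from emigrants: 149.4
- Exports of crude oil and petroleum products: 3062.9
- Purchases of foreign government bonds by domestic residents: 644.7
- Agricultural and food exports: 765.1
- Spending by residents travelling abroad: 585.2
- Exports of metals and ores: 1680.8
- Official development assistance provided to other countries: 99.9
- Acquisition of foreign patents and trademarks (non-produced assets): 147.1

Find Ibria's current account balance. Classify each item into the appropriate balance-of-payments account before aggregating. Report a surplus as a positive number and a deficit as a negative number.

1500.6

Goods: 765.1 + 1680.8 + 3062.9 - 1021.9 - 2980.0 = 1506.9
Services: 596.6 - 585.2 - 140.2 = -128.8
Primary income: 222.4
Secondary income: -99.9
Current account = 1506.9 + (-128.8) + 222.4 + (-99.9) = 1500.6
(Excluded from the current account — financial account: domestic pension funds' purchases of foreign equities 339.7, sale of domestic government bonds to non-residents 578.6, purchases of foreign government bonds by domestic residents 644.7; capital account: debt forgiveness received from foreign official creditors 150.1, capital transfers received from emigrants 149.4, acquisition of foreign patents and trademarks (non-produced assets) 147.1.)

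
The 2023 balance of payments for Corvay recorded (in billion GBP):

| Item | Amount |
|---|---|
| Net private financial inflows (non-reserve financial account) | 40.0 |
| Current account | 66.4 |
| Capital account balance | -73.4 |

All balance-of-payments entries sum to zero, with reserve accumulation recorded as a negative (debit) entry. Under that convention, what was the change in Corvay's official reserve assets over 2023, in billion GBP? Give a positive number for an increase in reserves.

Official reserve transactions balance = -(66.4 + (-73.4) + 40.0) = -33.0
An accumulation of reserves is recorded as a debit (negative entry), so the change in the stock of reserves is the negative of that balance.
Change in official reserves = -(-33.0) = 33.0

33.0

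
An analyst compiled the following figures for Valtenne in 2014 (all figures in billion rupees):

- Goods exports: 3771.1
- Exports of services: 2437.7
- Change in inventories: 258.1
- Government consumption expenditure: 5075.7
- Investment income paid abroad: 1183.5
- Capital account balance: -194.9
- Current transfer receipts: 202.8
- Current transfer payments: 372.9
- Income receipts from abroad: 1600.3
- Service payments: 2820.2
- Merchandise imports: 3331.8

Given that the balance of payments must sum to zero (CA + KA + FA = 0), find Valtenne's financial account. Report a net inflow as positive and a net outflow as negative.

-108.6

Goods balance = 3771.1 - 3331.8 = 439.3
Services balance = 2437.7 - 2820.2 = -382.5
Trade balance (goods + services) = 439.3 + (-382.5) = 56.8
Net primary income = 1600.3 - 1183.5 = 416.8
Net secondary income = 202.8 - 372.9 = -170.1
Current account = 56.8 + 416.8 + (-170.1) = 303.5
Financial account = -(303.5 + (-194.9)) = -108.6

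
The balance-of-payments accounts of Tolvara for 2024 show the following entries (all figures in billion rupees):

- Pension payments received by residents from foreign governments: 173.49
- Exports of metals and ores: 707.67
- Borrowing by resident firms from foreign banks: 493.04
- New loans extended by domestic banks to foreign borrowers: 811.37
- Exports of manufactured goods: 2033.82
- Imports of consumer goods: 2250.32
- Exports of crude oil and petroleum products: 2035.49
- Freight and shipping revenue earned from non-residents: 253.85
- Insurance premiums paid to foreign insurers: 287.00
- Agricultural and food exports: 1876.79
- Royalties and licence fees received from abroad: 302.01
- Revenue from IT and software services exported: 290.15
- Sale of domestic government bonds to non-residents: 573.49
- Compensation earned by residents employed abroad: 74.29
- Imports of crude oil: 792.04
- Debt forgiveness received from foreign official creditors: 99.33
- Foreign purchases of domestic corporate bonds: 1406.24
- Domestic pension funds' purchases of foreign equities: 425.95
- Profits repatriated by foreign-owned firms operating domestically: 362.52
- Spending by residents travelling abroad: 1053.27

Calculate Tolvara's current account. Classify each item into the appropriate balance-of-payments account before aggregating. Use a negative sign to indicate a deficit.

3002.41

Goods: 2035.49 + 2033.82 - 2250.32 + 1876.79 - 792.04 + 707.67 = 3611.41
Services: -1053.27 + 302.01 - 287.00 + 290.15 + 253.85 = -494.26
Primary income: -362.52 + 74.29 = -288.23
Secondary income: 173.49
Current account = 3611.41 + (-494.26) + (-288.23) + 173.49 = 3002.41
(Excluded from the current account — financial account: borrowing by resident firms from foreign banks 493.04, new loans extended by domestic banks to foreign borrowers 811.37, sale of domestic government bonds to non-residents 573.49, foreign purchases of domestic corporate bonds 1406.24, domestic pension funds' purchases of foreign equities 425.95; capital account: debt forgiveness received from foreign official creditors 99.33.)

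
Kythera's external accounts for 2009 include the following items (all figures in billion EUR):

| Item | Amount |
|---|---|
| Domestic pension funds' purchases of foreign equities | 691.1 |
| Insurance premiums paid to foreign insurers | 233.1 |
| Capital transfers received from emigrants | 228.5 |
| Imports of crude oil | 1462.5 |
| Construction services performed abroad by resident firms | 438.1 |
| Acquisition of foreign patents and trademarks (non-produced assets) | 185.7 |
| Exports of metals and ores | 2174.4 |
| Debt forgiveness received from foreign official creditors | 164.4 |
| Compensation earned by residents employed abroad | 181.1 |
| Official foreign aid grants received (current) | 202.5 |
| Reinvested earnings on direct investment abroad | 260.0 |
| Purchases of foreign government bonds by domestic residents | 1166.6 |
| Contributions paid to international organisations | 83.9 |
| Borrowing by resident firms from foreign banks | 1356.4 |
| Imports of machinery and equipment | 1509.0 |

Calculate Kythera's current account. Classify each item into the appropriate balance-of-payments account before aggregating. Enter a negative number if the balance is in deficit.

Goods: -1462.5 - 1509.0 + 2174.4 = -797.1
Services: -233.1 + 438.1 = 205.0
Primary income: 181.1 + 260.0 = 441.1
Secondary income: -83.9 + 202.5 = 118.6
Current account = (-797.1) + 205.0 + 441.1 + 118.6 = -32.4
(Excluded from the current account — financial account: domestic pension funds' purchases of foreign equities 691.1, purchases of foreign government bonds by domestic residents 1166.6, borrowing by resident firms from foreign banks 1356.4; capital account: capital transfers received from emigrants 228.5, acquisition of foreign patents and trademarks (non-produced assets) 185.7, debt forgiveness received from foreign official creditors 164.4.)

-32.4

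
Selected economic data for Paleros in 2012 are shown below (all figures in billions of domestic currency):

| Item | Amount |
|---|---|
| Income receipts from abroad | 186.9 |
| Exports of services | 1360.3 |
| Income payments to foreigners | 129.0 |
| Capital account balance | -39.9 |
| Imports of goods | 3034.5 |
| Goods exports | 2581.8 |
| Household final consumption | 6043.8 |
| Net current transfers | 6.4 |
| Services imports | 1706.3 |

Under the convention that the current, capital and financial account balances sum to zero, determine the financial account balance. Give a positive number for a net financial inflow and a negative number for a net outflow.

774.3

Goods balance = 2581.8 - 3034.5 = -452.7
Services balance = 1360.3 - 1706.3 = -346.0
Trade balance (goods + services) = -452.7 + (-346.0) = -798.7
Net primary income = 186.9 - 129.0 = 57.9
Net secondary income = 6.4
Current account = -798.7 + 57.9 + 6.4 = -734.4
Financial account = -(-734.4 + (-39.9)) = 774.3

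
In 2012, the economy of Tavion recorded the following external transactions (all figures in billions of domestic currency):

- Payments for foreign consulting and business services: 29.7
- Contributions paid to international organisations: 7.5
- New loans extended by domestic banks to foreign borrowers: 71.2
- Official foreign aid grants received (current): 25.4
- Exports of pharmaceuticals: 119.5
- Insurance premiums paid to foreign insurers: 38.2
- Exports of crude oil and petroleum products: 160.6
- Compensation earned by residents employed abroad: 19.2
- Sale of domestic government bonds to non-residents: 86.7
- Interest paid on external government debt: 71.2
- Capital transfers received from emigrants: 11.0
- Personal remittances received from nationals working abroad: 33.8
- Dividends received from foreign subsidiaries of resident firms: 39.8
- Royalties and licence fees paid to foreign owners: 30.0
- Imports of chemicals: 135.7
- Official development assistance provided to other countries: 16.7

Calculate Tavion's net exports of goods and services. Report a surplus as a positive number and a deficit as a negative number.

Goods: -135.7 + 119.5 + 160.6 = 144.4
Services: -30.0 - 38.2 - 29.7 = -97.9
Trade balance = 144.4 + (-97.9) = 46.5
(Excluded from the trade balance — secondary income: contributions paid to international organisations 7.5, official foreign aid grants received (current) 25.4, personal remittances received from nationals working abroad 33.8, official development assistance provided to other countries 16.7; financial account: new loans extended by domestic banks to foreign borrowers 71.2, sale of domestic government bonds to non-residents 86.7; primary income: compensation earned by residents employed abroad 19.2, interest paid on external government debt 71.2, dividends received from foreign subsidiaries of resident firms 39.8; capital account: capital transfers received from emigrants 11.0.)

46.5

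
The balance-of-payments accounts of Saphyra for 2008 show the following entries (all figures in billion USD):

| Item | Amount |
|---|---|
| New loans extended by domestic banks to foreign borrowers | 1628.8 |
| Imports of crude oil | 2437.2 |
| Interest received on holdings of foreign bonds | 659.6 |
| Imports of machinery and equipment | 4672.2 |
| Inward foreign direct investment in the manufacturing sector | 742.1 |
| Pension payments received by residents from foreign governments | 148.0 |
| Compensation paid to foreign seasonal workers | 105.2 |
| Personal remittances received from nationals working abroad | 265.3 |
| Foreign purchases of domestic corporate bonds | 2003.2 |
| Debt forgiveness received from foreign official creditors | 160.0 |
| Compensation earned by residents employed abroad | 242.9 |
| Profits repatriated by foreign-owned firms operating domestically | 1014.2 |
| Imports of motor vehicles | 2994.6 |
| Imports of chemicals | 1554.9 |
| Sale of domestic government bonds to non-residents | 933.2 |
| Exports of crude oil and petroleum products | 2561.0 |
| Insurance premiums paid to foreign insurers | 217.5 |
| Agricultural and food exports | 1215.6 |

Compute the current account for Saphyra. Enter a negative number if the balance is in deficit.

Goods: -2994.6 - 1554.9 + 2561.0 - 2437.2 - 4672.2 + 1215.6 = -7882.3
Services: -217.5
Primary income: 659.6 - 1014.2 - 105.2 + 242.9 = -216.9
Secondary income: 265.3 + 148.0 = 413.3
Current account = (-7882.3) + (-217.5) + (-216.9) + 413.3 = -7903.4
(Excluded from the current account — financial account: new loans extended by domestic banks to foreign borrowers 1628.8, inward foreign direct investment in the manufacturing sector 742.1, foreign purchases of domestic corporate bonds 2003.2, sale of domestic government bonds to non-residents 933.2; capital account: debt forgiveness received from foreign official creditors 160.0.)

-7903.4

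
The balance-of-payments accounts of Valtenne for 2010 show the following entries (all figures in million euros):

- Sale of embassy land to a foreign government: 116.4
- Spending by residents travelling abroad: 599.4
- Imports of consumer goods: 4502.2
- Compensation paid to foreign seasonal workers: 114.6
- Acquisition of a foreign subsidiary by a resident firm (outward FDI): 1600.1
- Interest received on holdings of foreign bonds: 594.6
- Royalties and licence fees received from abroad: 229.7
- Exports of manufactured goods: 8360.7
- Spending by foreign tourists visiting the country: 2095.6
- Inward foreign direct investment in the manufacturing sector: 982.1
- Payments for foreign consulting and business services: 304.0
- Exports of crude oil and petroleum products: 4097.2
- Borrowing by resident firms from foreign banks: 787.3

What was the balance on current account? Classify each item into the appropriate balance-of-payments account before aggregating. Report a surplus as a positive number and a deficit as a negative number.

9857.6

Goods: 4097.2 + 8360.7 - 4502.2 = 7955.7
Services: -304.0 + 2095.6 - 599.4 + 229.7 = 1421.9
Primary income: 594.6 - 114.6 = 480.0
Current account = 7955.7 + 1421.9 + 480.0 = 9857.6
(Excluded from the current account — capital account: sale of embassy land to a foreign government 116.4; financial account: acquisition of a foreign subsidiary by a resident firm (outward FDI) 1600.1, inward foreign direct investment in the manufacturing sector 982.1, borrowing by resident firms from foreign banks 787.3.)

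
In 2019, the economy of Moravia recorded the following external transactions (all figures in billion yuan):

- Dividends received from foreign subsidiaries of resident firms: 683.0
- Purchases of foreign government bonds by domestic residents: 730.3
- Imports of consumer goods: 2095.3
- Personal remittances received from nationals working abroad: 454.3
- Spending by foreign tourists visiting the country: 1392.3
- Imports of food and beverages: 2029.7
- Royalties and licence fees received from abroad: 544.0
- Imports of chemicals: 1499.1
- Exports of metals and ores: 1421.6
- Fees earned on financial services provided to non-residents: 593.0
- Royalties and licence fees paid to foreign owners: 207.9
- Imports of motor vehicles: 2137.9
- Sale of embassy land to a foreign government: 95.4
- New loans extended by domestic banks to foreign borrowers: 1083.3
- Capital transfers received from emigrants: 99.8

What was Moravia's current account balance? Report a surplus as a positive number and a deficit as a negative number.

-2881.7

Goods: -2137.9 - 2029.7 - 2095.3 + 1421.6 - 1499.1 = -6340.4
Services: 1392.3 - 207.9 + 593.0 + 544.0 = 2321.4
Primary income: 683.0
Secondary income: 454.3
Current account = (-6340.4) + 2321.4 + 683.0 + 454.3 = -2881.7
(Excluded from the current account — financial account: purchases of foreign government bonds by domestic residents 730.3, new loans extended by domestic banks to foreign borrowers 1083.3; capital account: sale of embassy land to a foreign government 95.4, capital transfers received from emigrants 99.8.)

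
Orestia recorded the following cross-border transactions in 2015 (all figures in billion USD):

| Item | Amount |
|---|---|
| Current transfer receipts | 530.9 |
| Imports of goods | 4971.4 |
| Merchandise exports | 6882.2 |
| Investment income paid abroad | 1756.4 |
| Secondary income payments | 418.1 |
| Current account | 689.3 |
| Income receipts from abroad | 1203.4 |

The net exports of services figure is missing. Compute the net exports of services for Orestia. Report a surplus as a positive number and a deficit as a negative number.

Current account = goods balance + services balance + net primary income + net secondary income
Sum of the known components = 1470.6
Net exports of services = CA - (known components) = 689.3 - 1470.6 = -781.3

-781.3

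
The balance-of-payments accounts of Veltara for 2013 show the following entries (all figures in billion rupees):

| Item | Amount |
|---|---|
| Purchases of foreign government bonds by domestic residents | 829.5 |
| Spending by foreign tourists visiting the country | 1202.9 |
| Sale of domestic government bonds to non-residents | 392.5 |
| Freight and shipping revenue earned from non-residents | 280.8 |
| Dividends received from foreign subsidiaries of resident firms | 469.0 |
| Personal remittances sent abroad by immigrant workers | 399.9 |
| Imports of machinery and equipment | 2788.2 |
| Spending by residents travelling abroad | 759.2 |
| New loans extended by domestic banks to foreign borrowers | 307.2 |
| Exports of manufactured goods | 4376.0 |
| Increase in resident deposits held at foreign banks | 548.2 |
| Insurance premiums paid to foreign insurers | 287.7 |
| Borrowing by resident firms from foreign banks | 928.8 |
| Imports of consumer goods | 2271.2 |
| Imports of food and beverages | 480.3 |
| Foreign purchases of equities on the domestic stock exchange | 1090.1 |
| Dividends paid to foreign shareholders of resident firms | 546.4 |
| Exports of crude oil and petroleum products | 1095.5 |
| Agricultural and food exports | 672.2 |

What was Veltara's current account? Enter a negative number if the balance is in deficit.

563.5

Goods: -480.3 + 1095.5 - 2788.2 + 672.2 - 2271.2 + 4376.0 = 604.0
Services: 280.8 - 759.2 + 1202.9 - 287.7 = 436.8
Primary income: 469.0 - 546.4 = -77.4
Secondary income: -399.9
Current account = 604.0 + 436.8 + (-77.4) + (-399.9) = 563.5
(Excluded from the current account — financial account: purchases of foreign government bonds by domestic residents 829.5, sale of domestic government bonds to non-residents 392.5, new loans extended by domestic banks to foreign borrowers 307.2, increase in resident deposits held at foreign banks 548.2, borrowing by resident firms from foreign banks 928.8, foreign purchases of equities on the domestic stock exchange 1090.1.)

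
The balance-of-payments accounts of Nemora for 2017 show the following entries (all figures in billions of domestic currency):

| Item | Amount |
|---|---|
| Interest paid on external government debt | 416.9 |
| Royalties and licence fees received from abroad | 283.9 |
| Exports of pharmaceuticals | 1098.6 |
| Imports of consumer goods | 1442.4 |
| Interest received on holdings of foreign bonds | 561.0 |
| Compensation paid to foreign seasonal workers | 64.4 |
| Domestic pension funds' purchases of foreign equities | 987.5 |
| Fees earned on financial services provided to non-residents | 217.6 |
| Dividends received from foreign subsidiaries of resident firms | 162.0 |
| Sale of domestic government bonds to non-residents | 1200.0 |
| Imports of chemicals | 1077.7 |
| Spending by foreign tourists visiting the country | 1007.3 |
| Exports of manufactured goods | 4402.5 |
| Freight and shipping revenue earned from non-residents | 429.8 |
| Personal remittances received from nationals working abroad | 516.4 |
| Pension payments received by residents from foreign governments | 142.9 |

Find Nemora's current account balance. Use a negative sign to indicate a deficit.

5820.6

Goods: 1098.6 - 1077.7 + 4402.5 - 1442.4 = 2981.0
Services: 1007.3 + 429.8 + 217.6 + 283.9 = 1938.6
Primary income: -416.9 + 561.0 + 162.0 - 64.4 = 241.7
Secondary income: 142.9 + 516.4 = 659.3
Current account = 2981.0 + 1938.6 + 241.7 + 659.3 = 5820.6
(Excluded from the current account — financial account: domestic pension funds' purchases of foreign equities 987.5, sale of domestic government bonds to non-residents 1200.0.)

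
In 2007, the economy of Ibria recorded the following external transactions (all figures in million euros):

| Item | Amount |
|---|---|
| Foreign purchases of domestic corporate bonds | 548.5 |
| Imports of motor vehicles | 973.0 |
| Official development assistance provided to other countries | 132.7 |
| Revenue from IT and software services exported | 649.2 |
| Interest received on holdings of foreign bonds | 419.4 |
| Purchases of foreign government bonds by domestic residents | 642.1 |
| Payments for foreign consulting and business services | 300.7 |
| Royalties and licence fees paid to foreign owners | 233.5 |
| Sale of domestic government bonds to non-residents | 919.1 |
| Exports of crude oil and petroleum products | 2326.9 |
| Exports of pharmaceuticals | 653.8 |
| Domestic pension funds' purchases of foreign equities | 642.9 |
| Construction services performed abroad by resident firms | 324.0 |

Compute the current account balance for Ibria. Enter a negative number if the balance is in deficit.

2733.4

Goods: -973.0 + 2326.9 + 653.8 = 2007.7
Services: -300.7 + 649.2 - 233.5 + 324.0 = 439.0
Primary income: 419.4
Secondary income: -132.7
Current account = 2007.7 + 439.0 + 419.4 + (-132.7) = 2733.4
(Excluded from the current account — financial account: foreign purchases of domestic corporate bonds 548.5, purchases of foreign government bonds by domestic residents 642.1, sale of domestic government bonds to non-residents 919.1, domestic pension funds' purchases of foreign equities 642.9.)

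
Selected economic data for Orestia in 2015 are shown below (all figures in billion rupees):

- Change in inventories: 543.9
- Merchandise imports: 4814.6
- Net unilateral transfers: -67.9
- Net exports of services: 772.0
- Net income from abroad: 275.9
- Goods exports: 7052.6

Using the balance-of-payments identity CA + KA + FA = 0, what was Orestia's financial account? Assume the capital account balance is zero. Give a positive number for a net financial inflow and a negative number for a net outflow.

Goods balance = 7052.6 - 4814.6 = 2238.0
Services balance = 772.0
Trade balance (goods + services) = 2238.0 + 772.0 = 3010.0
Net primary income = 275.9
Net secondary income = -67.9
Current account = 3010.0 + 275.9 + (-67.9) = 3218.0
Financial account = -(3218.0) = -3218.0

-3218.0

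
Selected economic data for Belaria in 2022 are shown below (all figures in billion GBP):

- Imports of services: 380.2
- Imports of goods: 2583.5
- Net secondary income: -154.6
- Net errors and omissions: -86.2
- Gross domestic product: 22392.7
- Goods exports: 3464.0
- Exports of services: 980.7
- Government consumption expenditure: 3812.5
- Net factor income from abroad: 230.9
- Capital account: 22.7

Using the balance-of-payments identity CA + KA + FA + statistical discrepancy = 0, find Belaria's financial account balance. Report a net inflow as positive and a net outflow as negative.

-1493.8

Goods balance = 3464.0 - 2583.5 = 880.5
Services balance = 980.7 - 380.2 = 600.5
Trade balance (goods + services) = 880.5 + 600.5 = 1481.0
Net primary income = 230.9
Net secondary income = -154.6
Current account = 1481.0 + 230.9 + (-154.6) = 1557.3
Financial account = -(1557.3 + 22.7 + (-86.2)) = -1493.8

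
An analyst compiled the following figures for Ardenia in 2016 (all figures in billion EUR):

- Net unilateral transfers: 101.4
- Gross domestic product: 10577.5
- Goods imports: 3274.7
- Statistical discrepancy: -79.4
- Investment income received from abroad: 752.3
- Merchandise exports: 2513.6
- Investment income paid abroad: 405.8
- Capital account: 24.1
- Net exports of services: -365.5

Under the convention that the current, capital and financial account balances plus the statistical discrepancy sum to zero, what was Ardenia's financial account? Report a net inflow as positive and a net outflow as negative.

734.0

Goods balance = 2513.6 - 3274.7 = -761.1
Services balance = -365.5
Trade balance (goods + services) = -761.1 + (-365.5) = -1126.6
Net primary income = 752.3 - 405.8 = 346.5
Net secondary income = 101.4
Current account = -1126.6 + 346.5 + 101.4 = -678.7
Financial account = -(-678.7 + 24.1 + (-79.4)) = 734.0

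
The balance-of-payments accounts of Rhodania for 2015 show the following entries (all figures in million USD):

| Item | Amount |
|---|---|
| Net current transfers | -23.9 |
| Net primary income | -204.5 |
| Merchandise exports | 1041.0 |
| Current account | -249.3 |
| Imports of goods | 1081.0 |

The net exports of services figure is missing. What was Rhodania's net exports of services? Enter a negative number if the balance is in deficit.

Current account = goods balance + services balance + net primary income + net secondary income
Sum of the known components = -268.4
Net exports of services = CA - (known components) = -249.3 - (-268.4) = 19.1

19.1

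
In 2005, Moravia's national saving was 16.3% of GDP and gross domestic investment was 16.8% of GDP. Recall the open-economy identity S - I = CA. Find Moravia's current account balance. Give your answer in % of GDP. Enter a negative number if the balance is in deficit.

-0.5

CA = S - I = 16.3 - 16.8 = -0.5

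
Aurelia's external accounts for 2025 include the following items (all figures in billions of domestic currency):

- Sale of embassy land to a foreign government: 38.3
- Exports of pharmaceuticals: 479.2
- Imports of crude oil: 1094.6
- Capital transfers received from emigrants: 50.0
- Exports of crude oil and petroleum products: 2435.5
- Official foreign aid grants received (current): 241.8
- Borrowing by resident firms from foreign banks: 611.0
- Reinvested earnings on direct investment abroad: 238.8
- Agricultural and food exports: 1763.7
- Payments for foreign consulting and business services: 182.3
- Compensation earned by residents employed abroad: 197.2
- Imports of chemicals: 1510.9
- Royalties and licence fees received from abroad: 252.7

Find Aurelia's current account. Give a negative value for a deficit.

2821.1

Goods: 479.2 + 2435.5 - 1510.9 + 1763.7 - 1094.6 = 2072.9
Services: 252.7 - 182.3 = 70.4
Primary income: 238.8 + 197.2 = 436.0
Secondary income: 241.8
Current account = 2072.9 + 70.4 + 436.0 + 241.8 = 2821.1
(Excluded from the current account — capital account: sale of embassy land to a foreign government 38.3, capital transfers received from emigrants 50.0; financial account: borrowing by resident firms from foreign banks 611.0.)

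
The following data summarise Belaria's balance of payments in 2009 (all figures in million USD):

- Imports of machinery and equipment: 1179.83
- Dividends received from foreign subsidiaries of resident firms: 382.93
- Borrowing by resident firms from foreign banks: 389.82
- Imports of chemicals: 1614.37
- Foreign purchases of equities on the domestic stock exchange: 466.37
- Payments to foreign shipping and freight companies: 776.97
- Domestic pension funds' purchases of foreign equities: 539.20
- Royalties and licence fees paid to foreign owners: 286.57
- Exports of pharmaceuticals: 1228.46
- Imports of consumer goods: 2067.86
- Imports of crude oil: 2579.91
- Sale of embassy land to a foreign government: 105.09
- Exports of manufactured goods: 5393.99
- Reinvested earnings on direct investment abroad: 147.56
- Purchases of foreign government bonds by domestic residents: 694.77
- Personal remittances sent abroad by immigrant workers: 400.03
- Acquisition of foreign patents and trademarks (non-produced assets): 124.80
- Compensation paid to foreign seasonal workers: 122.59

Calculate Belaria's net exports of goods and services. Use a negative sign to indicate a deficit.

-1883.06

Goods: -2067.86 + 1228.46 - 2579.91 - 1614.37 + 5393.99 - 1179.83 = -819.52
Services: -776.97 - 286.57 = -1063.54
Trade balance = -819.52 + (-1063.54) = -1883.06
(Excluded from the trade balance — primary income: dividends received from foreign subsidiaries of resident firms 382.93, reinvested earnings on direct investment abroad 147.56, compensation paid to foreign seasonal workers 122.59; financial account: borrowing by resident firms from foreign banks 389.82, foreign purchases of equities on the domestic stock exchange 466.37, domestic pension funds' purchases of foreign equities 539.20, purchases of foreign government bonds by domestic residents 694.77; capital account: sale of embassy land to a foreign government 105.09, acquisition of foreign patents and trademarks (non-produced assets) 124.80; secondary income: personal remittances sent abroad by immigrant workers 400.03.)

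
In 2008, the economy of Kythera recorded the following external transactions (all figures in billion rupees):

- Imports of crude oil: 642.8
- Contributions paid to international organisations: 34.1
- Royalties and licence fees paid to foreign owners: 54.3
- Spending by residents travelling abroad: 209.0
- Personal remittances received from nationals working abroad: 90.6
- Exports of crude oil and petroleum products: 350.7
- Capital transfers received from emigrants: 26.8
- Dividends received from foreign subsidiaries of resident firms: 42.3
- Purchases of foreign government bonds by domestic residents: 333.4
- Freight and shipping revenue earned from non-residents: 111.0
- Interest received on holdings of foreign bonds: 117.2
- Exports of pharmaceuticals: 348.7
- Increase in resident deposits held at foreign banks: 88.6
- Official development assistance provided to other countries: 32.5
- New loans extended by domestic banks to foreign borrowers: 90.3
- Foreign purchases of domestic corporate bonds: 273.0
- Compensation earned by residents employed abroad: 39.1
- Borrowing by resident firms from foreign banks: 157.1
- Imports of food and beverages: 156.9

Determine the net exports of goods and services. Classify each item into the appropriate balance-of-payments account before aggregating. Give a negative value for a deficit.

-252.6

Goods: -156.9 + 348.7 + 350.7 - 642.8 = -100.3
Services: -209.0 - 54.3 + 111.0 = -152.3
Trade balance = -100.3 + (-152.3) = -252.6
(Excluded from the trade balance — secondary income: contributions paid to international organisations 34.1, personal remittances received from nationals working abroad 90.6, official development assistance provided to other countries 32.5; capital account: capital transfers received from emigrants 26.8; primary income: dividends received from foreign subsidiaries of resident firms 42.3, interest received on holdings of foreign bonds 117.2, compensation earned by residents employed abroad 39.1; financial account: purchases of foreign government bonds by domestic residents 333.4, increase in resident deposits held at foreign banks 88.6, new loans extended by domestic banks to foreign borrowers 90.3, foreign purchases of domestic corporate bonds 273.0, borrowing by resident firms from foreign banks 157.1.)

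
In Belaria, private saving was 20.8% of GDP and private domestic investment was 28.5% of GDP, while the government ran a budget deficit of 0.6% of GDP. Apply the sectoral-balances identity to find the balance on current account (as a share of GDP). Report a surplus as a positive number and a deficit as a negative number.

By the sectoral-balances identity, CA = (S_private - I) + (T - G).
Private balance = 20.8 - 28.5 = -7.7
Government balance (T - G) = -0.6
CA = -7.7 + (-0.6) = -8.3

-8.3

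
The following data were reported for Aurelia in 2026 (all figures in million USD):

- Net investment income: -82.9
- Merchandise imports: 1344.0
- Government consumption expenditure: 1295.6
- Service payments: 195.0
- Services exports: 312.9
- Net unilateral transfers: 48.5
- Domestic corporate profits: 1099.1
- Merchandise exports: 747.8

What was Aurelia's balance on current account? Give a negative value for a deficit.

-512.7

Goods balance = 747.8 - 1344.0 = -596.2
Services balance = 312.9 - 195.0 = 117.9
Trade balance (goods + services) = -596.2 + 117.9 = -478.3
Net primary income = -82.9
Net secondary income = 48.5
Current account = -478.3 + (-82.9) + 48.5 = -512.7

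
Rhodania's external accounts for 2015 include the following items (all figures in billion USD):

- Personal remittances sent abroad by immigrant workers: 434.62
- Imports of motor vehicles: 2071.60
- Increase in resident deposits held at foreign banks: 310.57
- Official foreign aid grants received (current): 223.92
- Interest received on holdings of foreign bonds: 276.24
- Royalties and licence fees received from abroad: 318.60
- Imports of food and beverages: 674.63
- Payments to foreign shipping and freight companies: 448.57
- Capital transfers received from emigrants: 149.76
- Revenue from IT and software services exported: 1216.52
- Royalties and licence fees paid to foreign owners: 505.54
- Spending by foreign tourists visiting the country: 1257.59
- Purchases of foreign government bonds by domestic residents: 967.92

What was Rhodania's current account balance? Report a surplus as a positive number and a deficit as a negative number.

-842.09

Goods: -2071.60 - 674.63 = -2746.23
Services: 318.60 + 1216.52 + 1257.59 - 448.57 - 505.54 = 1838.60
Primary income: 276.24
Secondary income: 223.92 - 434.62 = -210.70
Current account = (-2746.23) + 1838.60 + 276.24 + (-210.70) = -842.09
(Excluded from the current account — financial account: increase in resident deposits held at foreign banks 310.57, purchases of foreign government bonds by domestic residents 967.92; capital account: capital transfers received from emigrants 149.76.)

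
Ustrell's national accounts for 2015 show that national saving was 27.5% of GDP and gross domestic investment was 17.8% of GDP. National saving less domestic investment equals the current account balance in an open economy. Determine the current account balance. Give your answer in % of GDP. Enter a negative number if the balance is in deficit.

CA = S - I = 27.5 - 17.8 = 9.7

9.7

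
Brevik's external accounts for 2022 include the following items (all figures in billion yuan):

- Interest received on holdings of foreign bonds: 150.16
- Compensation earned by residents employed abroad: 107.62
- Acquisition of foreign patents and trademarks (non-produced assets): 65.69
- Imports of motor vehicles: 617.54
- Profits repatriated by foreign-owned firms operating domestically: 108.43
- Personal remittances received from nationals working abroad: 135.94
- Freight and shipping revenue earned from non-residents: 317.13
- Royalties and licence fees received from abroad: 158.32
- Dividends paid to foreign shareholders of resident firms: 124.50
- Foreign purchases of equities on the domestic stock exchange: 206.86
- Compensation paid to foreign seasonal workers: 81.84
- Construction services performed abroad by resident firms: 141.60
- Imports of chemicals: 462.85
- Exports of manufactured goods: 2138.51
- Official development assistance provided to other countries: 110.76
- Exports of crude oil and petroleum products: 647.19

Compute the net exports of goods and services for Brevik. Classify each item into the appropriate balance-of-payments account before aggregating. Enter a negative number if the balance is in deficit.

2322.36

Goods: 647.19 - 617.54 + 2138.51 - 462.85 = 1705.31
Services: 158.32 + 141.60 + 317.13 = 617.05
Trade balance = 1705.31 + 617.05 = 2322.36
(Excluded from the trade balance — primary income: interest received on holdings of foreign bonds 150.16, compensation earned by residents employed abroad 107.62, profits repatriated by foreign-owned firms operating domestically 108.43, dividends paid to foreign shareholders of resident firms 124.50, compensation paid to foreign seasonal workers 81.84; capital account: acquisition of foreign patents and trademarks (non-produced assets) 65.69; secondary income: personal remittances received from nationals working abroad 135.94, official development assistance provided to other countries 110.76; financial account: foreign purchases of equities on the domestic stock exchange 206.86.)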